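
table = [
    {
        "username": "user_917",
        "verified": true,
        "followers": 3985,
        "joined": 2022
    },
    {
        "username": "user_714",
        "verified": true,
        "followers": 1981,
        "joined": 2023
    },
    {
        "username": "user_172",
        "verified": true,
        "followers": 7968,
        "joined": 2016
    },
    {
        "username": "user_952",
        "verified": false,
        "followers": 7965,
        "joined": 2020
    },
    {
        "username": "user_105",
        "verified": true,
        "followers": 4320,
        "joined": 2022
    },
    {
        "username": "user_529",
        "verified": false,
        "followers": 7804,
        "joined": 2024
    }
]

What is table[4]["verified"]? True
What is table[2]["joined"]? 2016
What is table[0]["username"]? "user_917"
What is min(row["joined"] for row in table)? 2016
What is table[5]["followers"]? 7804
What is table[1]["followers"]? 1981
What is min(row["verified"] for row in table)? False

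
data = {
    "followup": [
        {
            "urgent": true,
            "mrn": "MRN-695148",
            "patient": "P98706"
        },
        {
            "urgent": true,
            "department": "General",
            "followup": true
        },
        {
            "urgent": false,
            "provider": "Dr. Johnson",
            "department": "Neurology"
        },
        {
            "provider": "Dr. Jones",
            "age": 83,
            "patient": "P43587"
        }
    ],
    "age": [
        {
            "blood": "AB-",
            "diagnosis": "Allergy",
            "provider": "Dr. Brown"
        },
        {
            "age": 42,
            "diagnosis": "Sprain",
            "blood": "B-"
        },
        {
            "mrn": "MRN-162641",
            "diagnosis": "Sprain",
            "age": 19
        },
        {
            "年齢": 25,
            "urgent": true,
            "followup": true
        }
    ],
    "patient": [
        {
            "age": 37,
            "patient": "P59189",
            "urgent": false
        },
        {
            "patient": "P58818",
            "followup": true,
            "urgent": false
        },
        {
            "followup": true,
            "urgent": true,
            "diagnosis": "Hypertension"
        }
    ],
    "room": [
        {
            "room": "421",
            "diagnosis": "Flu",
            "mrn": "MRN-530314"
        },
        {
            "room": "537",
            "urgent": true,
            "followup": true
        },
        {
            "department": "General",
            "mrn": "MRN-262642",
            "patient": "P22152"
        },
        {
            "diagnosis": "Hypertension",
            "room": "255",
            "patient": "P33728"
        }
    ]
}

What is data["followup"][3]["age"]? 83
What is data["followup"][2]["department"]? "Neurology"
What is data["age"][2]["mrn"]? "MRN-162641"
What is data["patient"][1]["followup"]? True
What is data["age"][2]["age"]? 19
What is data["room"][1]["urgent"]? True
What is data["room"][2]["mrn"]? "MRN-262642"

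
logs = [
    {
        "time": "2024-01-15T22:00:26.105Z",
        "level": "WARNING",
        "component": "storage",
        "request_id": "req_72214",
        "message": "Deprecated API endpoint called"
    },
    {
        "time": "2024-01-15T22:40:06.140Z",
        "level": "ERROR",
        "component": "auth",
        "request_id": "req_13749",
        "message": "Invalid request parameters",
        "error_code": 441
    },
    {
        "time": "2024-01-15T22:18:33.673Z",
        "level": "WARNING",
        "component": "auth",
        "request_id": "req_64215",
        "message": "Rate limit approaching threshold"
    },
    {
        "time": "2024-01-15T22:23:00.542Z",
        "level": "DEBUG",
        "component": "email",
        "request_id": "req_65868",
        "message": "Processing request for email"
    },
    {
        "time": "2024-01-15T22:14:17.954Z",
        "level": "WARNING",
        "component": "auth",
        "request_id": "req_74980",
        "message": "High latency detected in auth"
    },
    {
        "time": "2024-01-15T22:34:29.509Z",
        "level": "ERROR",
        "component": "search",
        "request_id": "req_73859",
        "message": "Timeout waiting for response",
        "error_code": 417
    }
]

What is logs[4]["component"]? "auth"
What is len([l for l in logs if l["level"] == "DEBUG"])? 1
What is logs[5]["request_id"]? "req_73859"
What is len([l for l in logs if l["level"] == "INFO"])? 0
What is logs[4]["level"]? "WARNING"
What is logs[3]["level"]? "DEBUG"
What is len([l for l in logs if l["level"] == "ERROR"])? 2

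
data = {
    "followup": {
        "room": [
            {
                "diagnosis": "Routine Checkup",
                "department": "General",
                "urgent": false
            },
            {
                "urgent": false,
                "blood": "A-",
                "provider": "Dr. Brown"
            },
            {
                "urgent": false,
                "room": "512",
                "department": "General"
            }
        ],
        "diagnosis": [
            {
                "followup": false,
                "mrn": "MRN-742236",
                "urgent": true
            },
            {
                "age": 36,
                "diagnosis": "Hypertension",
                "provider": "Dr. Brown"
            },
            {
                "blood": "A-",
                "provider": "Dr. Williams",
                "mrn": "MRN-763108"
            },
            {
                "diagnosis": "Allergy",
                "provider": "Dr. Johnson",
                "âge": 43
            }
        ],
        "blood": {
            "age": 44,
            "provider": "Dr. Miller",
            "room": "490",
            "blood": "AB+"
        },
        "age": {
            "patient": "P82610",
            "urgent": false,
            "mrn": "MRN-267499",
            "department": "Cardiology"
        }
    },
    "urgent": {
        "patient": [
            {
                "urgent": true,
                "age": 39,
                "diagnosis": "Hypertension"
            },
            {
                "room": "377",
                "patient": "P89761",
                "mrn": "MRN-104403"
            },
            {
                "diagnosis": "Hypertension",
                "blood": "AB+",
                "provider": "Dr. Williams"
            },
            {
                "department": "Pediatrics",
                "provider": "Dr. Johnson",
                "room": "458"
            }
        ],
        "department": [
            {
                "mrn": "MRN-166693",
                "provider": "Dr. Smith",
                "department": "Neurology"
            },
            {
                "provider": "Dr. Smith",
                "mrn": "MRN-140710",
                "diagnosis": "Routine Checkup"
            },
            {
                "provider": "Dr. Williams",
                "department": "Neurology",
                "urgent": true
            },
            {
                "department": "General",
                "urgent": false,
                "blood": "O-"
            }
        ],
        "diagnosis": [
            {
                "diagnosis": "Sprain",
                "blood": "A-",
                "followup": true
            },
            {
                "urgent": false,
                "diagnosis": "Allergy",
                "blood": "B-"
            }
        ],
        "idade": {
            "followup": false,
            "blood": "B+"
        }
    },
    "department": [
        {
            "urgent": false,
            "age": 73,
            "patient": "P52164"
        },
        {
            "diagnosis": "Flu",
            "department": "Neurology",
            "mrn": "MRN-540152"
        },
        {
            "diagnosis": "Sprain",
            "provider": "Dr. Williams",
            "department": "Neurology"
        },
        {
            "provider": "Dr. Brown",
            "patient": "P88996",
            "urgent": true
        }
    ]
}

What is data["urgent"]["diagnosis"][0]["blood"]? "A-"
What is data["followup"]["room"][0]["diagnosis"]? "Routine Checkup"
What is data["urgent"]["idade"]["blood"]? "B+"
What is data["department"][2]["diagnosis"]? "Sprain"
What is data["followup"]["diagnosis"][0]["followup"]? False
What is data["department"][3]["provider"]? "Dr. Brown"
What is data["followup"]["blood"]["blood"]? "AB+"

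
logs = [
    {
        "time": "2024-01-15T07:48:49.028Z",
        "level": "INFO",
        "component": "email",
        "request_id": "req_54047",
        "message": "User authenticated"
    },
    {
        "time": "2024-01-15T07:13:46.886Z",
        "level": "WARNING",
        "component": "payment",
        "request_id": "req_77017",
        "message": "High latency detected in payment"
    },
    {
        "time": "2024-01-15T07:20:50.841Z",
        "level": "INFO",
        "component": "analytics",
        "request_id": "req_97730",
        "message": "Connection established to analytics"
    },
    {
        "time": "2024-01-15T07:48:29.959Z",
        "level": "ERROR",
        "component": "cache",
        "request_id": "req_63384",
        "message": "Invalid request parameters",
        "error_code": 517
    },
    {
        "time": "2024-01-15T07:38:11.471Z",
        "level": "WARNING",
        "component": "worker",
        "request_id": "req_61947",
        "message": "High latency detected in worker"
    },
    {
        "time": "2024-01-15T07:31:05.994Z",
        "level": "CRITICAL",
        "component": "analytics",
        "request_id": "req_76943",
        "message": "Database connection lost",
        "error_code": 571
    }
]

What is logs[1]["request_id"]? "req_77017"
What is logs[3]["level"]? "ERROR"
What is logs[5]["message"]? "Database connection lost"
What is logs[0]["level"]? "INFO"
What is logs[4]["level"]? "WARNING"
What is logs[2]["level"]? "INFO"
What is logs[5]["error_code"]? 571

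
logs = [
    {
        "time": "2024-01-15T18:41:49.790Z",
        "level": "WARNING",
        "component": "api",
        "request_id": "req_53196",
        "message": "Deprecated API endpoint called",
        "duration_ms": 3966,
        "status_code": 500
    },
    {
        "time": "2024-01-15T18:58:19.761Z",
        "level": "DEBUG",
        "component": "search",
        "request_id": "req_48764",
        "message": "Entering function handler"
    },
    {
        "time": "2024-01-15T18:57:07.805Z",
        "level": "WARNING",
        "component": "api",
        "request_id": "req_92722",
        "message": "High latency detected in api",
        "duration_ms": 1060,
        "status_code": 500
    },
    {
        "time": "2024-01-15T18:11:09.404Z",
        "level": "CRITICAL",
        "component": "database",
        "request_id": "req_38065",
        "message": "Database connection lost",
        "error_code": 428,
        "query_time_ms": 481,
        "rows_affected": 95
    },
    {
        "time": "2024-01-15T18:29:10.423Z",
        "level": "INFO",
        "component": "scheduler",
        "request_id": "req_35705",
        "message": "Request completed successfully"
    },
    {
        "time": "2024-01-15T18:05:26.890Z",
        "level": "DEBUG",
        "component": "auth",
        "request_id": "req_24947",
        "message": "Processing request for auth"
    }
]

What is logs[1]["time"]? "2024-01-15T18:58:19.761Z"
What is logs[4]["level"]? "INFO"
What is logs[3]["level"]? "CRITICAL"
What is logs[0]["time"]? "2024-01-15T18:41:49.790Z"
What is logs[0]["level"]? "WARNING"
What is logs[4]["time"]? "2024-01-15T18:29:10.423Z"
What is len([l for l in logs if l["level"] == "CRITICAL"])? 1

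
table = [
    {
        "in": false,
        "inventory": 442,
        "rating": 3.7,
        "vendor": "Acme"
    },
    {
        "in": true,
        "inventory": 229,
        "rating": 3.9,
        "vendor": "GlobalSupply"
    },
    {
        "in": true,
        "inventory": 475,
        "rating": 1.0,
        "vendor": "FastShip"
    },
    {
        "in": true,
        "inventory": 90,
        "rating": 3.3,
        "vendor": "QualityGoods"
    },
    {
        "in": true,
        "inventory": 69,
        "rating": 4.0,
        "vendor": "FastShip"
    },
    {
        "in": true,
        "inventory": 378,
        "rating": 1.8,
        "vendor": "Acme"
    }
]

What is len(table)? 6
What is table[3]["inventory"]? 90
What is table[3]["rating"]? 3.3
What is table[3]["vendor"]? "QualityGoods"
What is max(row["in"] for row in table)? True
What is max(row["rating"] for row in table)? 4.0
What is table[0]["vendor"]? "Acme"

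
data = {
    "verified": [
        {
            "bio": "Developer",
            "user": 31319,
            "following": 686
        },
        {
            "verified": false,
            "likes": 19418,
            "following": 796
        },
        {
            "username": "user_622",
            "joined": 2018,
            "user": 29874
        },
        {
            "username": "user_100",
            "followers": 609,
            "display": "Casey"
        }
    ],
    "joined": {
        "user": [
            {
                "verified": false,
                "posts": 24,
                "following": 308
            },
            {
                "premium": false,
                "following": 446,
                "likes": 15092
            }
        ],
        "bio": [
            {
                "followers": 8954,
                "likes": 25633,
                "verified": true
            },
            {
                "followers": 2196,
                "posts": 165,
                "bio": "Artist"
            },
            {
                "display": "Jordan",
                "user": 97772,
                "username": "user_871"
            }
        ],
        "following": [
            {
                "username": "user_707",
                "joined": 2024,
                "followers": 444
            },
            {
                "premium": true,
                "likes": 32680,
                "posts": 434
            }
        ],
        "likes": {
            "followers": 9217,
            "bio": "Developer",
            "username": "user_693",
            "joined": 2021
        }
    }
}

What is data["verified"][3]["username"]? "user_100"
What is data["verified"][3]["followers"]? 609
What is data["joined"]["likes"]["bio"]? "Developer"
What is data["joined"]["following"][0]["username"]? "user_707"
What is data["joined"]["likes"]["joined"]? 2021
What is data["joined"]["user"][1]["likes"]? 15092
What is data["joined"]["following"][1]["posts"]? 434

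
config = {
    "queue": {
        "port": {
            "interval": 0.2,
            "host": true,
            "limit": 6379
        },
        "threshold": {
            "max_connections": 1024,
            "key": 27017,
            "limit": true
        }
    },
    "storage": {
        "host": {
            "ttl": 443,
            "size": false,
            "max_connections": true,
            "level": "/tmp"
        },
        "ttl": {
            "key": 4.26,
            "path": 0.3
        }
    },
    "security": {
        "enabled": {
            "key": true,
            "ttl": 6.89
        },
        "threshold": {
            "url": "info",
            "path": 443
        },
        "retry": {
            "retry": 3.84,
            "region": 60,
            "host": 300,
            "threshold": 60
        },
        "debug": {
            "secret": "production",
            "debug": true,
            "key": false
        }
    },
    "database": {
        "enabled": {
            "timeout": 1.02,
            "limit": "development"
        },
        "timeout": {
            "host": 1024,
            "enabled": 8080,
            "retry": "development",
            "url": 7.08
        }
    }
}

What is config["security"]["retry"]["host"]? 300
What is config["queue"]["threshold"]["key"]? 27017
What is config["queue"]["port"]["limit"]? 6379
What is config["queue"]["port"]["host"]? True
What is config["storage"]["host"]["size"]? False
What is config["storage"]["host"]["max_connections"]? True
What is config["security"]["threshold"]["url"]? "info"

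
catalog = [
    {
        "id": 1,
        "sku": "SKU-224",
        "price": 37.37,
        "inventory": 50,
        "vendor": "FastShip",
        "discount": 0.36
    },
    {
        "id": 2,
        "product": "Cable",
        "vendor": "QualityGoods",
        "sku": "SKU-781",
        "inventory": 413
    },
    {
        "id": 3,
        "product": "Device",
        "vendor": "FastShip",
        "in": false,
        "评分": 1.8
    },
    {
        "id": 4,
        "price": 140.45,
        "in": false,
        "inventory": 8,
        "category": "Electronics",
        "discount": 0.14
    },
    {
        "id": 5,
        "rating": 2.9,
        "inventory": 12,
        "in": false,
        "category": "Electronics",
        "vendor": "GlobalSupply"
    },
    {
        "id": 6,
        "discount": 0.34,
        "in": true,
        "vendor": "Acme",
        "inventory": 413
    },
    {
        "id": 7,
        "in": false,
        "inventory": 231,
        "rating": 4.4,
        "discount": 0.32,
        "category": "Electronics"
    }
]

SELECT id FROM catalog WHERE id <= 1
[1]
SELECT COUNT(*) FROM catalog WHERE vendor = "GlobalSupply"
1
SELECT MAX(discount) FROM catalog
0.36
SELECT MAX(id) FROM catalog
7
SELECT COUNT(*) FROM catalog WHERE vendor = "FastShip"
2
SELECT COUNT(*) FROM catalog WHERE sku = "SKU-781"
1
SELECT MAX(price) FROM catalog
140.45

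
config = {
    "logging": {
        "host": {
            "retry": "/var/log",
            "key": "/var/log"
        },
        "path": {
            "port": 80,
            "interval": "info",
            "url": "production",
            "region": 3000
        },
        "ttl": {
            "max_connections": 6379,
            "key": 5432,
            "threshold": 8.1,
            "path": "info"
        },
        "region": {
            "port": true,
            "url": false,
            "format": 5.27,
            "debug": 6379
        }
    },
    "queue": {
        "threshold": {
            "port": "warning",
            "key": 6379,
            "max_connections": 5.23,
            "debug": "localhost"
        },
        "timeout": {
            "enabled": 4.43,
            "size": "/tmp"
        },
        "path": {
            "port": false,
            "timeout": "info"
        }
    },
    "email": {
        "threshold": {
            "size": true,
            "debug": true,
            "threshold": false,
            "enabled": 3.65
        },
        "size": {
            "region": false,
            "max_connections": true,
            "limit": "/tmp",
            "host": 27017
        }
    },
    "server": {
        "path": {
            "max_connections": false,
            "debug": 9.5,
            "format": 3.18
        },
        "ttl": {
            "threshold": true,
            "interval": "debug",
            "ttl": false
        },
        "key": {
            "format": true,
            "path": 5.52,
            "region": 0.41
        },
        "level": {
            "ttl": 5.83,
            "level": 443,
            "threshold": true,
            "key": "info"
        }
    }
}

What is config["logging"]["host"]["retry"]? "/var/log"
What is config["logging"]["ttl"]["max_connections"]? 6379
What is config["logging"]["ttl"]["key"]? 5432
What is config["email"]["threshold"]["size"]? True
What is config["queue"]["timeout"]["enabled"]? 4.43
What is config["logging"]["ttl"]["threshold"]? 8.1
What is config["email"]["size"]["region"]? False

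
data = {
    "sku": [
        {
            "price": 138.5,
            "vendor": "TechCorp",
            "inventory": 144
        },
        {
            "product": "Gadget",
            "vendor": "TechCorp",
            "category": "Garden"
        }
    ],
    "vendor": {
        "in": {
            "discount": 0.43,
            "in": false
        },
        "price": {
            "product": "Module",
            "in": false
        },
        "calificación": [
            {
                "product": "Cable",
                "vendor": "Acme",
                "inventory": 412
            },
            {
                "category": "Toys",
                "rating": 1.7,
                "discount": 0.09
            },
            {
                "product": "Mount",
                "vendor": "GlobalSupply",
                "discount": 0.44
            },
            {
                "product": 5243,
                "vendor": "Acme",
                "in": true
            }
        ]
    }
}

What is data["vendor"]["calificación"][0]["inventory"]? 412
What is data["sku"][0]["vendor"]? "TechCorp"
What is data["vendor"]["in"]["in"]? False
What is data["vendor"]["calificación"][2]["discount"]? 0.44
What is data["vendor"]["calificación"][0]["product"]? "Cable"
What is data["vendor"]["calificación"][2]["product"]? "Mount"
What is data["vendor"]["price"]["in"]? False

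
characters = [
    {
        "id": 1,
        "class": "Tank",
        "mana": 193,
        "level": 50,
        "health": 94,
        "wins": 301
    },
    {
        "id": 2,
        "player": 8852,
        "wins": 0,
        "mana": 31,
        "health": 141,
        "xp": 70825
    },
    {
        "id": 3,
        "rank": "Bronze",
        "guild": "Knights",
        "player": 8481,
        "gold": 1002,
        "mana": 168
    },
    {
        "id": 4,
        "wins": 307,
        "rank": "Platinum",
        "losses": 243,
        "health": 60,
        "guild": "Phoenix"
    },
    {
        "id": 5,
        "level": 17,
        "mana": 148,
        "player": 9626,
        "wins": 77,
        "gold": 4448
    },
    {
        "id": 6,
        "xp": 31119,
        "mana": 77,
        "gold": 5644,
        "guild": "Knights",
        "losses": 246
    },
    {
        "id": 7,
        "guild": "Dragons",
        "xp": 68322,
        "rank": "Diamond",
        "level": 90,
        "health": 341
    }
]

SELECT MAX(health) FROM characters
341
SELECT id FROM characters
[1, 2, 3, 4, 5, 6, 7]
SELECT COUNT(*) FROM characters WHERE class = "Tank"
1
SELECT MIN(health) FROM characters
60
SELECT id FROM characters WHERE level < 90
[1, 5]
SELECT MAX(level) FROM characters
90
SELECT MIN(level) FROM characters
17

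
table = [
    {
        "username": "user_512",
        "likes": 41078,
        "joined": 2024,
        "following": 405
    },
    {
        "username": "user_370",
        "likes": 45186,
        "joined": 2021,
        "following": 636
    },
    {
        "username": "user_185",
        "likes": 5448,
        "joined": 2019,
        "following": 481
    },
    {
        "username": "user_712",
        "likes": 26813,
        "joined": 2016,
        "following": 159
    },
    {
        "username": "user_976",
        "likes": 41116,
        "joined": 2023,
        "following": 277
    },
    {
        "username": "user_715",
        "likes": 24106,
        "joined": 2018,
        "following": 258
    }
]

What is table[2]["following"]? 481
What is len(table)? 6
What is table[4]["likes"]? 41116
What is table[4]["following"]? 277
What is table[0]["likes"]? 41078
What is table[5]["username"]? "user_715"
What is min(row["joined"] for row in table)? 2016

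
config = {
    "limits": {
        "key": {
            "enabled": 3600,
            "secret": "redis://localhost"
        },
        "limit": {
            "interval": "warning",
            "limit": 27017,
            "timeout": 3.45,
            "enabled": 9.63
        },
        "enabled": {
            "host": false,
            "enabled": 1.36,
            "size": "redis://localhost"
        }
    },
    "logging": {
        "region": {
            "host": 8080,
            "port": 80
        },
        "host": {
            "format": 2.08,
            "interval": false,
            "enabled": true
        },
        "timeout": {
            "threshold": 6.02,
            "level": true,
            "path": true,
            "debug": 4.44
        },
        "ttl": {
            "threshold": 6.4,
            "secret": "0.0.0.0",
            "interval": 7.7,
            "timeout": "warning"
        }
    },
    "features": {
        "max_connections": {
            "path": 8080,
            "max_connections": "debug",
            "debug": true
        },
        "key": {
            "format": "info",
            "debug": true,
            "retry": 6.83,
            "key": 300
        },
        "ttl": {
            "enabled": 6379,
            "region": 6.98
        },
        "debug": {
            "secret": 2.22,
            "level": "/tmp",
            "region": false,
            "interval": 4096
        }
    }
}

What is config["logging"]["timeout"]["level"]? True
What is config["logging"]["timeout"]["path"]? True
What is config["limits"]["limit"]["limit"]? 27017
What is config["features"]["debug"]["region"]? False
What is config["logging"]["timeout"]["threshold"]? 6.02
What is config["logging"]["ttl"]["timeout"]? "warning"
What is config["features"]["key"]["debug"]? True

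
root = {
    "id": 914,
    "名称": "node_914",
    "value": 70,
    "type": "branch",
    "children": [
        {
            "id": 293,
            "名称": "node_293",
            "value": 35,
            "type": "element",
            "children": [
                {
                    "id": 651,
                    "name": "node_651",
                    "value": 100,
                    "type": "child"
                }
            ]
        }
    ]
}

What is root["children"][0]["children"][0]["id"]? 651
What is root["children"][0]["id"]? 293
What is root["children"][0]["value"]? 35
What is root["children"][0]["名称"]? "node_293"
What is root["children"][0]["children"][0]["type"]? "child"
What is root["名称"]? "node_914"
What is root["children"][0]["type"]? "element"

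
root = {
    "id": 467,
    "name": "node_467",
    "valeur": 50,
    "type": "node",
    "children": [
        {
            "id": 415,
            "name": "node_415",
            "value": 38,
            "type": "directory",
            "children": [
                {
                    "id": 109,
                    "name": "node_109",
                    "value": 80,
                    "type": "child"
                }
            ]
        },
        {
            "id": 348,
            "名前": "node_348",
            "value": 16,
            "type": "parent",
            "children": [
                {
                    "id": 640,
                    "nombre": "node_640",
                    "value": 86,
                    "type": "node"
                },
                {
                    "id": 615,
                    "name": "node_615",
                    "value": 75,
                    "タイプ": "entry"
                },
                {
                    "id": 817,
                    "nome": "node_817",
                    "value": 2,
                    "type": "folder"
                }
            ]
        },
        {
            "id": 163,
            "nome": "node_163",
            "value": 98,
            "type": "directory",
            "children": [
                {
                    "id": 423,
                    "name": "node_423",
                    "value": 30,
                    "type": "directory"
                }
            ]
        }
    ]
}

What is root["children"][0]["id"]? 415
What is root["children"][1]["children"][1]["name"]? "node_615"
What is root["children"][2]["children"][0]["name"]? "node_423"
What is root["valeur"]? 50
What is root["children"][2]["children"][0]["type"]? "directory"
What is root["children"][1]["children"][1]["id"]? 615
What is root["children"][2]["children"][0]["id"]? 423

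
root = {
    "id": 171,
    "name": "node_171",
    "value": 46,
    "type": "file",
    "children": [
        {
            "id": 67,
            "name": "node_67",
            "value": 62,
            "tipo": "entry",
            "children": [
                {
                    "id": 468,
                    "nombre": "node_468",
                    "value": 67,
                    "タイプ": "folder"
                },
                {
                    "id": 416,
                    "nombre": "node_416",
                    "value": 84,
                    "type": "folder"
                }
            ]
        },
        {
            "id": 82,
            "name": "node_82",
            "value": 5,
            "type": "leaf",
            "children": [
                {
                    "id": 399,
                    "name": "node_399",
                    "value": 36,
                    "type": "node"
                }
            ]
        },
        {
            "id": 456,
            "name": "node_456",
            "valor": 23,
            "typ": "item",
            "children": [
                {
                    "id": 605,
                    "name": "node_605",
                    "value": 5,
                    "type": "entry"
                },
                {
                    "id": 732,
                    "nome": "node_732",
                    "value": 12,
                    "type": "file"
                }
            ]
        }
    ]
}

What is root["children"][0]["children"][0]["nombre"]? "node_468"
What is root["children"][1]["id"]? 82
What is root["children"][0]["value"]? 62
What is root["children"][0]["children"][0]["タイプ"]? "folder"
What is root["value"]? 46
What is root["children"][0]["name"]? "node_67"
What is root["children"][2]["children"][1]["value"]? 12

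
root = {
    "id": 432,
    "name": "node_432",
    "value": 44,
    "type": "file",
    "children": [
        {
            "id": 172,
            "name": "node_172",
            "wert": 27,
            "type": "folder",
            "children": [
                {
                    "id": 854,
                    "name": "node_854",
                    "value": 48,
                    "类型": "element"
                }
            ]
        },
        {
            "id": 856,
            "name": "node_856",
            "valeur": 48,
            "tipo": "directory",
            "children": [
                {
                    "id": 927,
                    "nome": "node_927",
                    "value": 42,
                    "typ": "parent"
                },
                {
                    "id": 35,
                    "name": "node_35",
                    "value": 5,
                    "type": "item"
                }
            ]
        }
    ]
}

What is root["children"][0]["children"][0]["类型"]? "element"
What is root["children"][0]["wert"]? 27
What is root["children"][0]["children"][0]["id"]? 854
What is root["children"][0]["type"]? "folder"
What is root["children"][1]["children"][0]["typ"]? "parent"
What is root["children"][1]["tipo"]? "directory"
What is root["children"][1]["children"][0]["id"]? 927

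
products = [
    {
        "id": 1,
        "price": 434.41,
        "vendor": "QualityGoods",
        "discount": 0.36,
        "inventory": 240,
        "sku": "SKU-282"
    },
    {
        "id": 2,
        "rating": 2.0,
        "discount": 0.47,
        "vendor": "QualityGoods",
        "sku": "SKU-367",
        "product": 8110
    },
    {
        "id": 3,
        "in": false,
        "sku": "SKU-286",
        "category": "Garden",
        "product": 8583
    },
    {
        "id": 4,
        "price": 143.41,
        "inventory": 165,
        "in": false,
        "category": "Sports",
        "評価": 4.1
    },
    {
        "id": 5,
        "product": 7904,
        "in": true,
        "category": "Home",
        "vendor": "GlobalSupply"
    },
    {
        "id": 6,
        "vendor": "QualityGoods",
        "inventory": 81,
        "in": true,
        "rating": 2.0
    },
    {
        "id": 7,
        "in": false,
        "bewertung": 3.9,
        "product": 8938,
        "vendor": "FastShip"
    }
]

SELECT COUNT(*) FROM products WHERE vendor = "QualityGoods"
3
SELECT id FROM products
[1, 2, 3, 4, 5, 6, 7]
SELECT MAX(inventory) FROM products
240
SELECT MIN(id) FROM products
1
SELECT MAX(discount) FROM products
0.47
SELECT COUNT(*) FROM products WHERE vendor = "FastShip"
1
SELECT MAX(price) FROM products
434.41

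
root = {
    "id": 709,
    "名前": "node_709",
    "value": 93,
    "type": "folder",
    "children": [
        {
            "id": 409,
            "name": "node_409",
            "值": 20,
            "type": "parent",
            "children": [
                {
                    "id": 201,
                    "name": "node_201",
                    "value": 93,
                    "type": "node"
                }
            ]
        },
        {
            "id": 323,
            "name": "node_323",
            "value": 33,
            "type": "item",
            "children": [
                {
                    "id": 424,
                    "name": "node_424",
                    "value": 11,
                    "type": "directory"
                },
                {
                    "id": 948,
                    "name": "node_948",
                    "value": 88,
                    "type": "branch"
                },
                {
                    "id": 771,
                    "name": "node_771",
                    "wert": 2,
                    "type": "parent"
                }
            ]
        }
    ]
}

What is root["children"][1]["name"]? "node_323"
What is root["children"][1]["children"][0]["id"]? 424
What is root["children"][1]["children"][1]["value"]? 88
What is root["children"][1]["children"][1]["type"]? "branch"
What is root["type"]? "folder"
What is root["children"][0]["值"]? 20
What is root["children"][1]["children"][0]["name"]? "node_424"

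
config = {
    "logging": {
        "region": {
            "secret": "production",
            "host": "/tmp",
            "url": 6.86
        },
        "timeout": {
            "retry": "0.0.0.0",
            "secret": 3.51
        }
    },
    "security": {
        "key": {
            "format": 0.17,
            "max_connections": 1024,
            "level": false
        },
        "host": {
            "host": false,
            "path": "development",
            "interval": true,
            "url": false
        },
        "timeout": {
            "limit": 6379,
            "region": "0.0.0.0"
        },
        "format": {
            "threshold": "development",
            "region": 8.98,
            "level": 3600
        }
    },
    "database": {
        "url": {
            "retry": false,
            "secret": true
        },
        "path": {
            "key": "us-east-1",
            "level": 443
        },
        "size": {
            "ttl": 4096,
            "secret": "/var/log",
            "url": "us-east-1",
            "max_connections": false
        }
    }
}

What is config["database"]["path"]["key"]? "us-east-1"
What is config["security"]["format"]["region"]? 8.98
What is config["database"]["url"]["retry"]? False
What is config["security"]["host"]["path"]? "development"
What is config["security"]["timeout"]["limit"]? 6379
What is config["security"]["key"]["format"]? 0.17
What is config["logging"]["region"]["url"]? 6.86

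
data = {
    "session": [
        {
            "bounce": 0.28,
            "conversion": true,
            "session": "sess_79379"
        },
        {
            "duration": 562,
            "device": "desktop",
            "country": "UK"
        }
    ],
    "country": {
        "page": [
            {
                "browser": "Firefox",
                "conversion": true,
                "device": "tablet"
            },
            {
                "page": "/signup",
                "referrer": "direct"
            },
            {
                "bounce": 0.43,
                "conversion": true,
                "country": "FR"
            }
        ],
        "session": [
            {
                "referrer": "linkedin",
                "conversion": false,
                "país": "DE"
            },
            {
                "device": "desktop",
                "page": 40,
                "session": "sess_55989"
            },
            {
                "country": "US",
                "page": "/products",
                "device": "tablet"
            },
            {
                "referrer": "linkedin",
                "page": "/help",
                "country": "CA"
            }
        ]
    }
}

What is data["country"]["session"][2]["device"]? "tablet"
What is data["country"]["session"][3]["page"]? "/help"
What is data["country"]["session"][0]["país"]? "DE"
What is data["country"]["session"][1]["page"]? 40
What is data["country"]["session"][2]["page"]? "/products"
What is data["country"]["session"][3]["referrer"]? "linkedin"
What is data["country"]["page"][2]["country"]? "FR"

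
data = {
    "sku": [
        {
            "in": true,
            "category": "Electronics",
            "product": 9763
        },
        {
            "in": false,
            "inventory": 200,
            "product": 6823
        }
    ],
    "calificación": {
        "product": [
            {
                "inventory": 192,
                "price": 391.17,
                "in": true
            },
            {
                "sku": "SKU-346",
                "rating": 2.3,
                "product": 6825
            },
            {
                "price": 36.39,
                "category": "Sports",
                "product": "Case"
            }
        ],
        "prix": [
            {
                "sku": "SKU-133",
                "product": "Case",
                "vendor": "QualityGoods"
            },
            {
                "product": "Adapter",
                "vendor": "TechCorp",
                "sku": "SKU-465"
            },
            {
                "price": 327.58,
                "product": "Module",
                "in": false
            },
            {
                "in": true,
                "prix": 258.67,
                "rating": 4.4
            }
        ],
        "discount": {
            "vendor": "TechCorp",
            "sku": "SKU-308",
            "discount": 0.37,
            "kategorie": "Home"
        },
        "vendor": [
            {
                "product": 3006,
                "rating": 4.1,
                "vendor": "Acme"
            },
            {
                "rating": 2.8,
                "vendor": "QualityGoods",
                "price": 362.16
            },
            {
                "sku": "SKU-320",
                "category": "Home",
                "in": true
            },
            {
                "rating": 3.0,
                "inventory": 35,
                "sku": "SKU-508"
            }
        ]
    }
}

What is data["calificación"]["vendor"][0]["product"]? 3006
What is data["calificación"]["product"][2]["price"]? 36.39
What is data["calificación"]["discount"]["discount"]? 0.37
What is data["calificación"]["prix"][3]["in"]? True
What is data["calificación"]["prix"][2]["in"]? False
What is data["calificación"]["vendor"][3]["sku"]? "SKU-508"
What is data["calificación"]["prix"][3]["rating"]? 4.4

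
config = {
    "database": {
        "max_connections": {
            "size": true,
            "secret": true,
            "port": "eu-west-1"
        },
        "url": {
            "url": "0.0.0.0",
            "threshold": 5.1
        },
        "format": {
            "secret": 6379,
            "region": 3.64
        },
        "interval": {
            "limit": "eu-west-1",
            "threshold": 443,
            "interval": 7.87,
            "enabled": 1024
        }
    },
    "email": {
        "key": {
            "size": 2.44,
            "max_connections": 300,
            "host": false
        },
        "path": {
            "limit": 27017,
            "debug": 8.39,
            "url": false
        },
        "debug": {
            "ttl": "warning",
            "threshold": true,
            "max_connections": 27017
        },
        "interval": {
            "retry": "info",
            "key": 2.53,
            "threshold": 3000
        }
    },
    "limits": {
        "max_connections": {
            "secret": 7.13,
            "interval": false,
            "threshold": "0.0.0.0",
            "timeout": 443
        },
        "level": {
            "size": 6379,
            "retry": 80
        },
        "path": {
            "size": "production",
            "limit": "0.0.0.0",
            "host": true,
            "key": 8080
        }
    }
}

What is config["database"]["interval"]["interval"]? 7.87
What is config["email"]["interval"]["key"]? 2.53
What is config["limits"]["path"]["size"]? "production"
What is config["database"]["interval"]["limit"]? "eu-west-1"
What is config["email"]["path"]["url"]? False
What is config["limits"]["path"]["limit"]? "0.0.0.0"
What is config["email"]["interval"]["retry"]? "info"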